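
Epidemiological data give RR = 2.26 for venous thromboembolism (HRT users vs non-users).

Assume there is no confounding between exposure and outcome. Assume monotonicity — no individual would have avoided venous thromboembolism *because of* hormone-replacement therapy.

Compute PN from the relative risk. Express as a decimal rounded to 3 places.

Under exogeneity and monotonicity, PN = (RR − 1) / RR = 1 − 1/RR.
PN = (2.26 − 1) / 2.26 = 1.26 / 2.26 ≈ 0.5575

PN ≈ 0.558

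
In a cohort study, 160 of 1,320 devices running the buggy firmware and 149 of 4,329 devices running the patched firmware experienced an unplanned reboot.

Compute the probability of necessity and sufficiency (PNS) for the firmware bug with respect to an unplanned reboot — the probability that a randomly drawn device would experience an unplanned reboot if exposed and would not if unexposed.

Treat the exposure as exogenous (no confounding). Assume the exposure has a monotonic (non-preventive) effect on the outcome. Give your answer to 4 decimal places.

p₁ = P(outcome | exposed) = 160/1320 = 0.12121
p₀ = P(outcome | unexposed) = 149/4329 = 0.034419
Under exogeneity and monotonicity, PNS = p₁ − p₀.
PNS = 0.12121 − 0.034419 = 0.086793

PNS ≈ 0.0868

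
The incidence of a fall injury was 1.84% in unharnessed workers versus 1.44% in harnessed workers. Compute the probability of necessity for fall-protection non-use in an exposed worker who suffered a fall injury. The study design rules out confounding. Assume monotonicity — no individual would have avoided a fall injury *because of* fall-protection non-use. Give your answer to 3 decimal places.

PN ≈ 0.217

p₁ = 0.0184, p₀ = 0.0144.
Under exogeneity and monotonicity, PN = (p₁ − p₀) / p₁.
PN = (0.0184 − 0.0144) / 0.0184 = 0.004 / 0.0184 ≈ 0.2174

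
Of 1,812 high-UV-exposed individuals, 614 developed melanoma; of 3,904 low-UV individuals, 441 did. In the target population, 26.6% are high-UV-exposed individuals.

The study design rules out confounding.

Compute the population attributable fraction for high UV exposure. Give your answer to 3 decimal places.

p₁ = P(outcome | exposed) = 614/1812 = 0.33885
p₀ = P(outcome | unexposed) = 441/3904 = 0.11296
Overall risk P(Y=1) = π·p₁ + (1−π)·p₀ = 0.266×0.33885 + 0.734×0.11296 = 0.17305.
Under exogeneity, PAF = [P(Y=1) − p₀] / P(Y=1).
PAF = (0.17305 − 0.11296) / 0.17305 ≈ 0.3472

PAF ≈ 0.347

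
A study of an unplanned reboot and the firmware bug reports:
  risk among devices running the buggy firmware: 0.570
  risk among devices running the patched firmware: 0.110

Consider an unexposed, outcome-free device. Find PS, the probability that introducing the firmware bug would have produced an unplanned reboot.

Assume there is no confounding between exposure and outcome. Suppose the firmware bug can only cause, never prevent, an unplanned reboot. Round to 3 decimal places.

Let p₁ = 0.57, p₀ = 0.11.
Under exogeneity and monotonicity, PS = (p₁ − p₀) / (1 − p₀).
PS = (0.57 − 0.11) / (1 − 0.11) = 0.46 / 0.89 ≈ 0.5169

PS ≈ 0.517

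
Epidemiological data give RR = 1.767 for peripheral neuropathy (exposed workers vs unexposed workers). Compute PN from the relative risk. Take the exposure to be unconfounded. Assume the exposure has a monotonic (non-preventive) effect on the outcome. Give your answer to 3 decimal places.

PN ≈ 0.434

Under exogeneity and monotonicity, PN = (RR − 1) / RR = 1 − 1/RR.
PN = (1.767 − 1) / 1.767 = 0.767 / 1.767 ≈ 0.4341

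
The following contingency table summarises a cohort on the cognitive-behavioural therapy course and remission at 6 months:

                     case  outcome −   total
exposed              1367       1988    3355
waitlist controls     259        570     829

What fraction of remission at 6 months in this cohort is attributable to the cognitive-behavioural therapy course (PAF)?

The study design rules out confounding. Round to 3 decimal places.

p₁ = P(outcome | exposed) = 1367/3355 = 0.40745
p₀ = P(outcome | unexposed) = 259/829 = 0.31242
Exposure prevalence π = 3355/4184 = 0.80186; overall risk P(Y=1) = 0.38862.
Under exogeneity, PAF = [P(Y=1) − p₀]/P(Y=1).
PAF = (0.38862 − 0.31242) / 0.38862 ≈ 0.1961

PAF ≈ 0.196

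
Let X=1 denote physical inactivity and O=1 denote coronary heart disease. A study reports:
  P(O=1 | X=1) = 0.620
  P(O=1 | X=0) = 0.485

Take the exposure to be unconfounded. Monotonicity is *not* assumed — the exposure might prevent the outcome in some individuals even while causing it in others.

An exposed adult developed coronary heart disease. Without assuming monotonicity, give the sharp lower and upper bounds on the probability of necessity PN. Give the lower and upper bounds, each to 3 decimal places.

Let p₁ = 0.62, p₀ = 0.485.
Under exogeneity alone the bounds on PN are max{0,(p₁−p₀)/p₁} ≤ PN ≤ min{1,(1−p₀)/p₁}.
  lower = (p₁ − p₀)/p₁ = 0.135 / 0.62 ≈ 0.2177
  upper = min{1, (1 − p₀)/p₁} = 0.515 / 0.62 ≈ 0.8306

0.218 ≤ PN ≤ 0.831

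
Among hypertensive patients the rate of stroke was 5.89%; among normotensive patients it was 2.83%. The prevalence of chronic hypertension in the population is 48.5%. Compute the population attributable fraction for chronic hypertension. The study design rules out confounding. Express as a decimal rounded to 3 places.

PAF ≈ 0.344

p₁ = 0.0589, p₀ = 0.0283.
Overall risk P(Y=1) = π·p₁ + (1−π)·p₀ = 0.485×0.0589 + 0.515×0.0283 = 0.043141.
Under exogeneity, PAF = [P(Y=1) − p₀] / P(Y=1).
PAF = (0.043141 − 0.0283) / 0.043141 ≈ 0.3440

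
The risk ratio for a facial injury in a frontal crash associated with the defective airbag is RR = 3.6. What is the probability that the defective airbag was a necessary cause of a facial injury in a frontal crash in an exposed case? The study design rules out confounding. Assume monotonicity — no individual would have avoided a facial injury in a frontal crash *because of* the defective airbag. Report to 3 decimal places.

PN ≈ 0.722

Under exogeneity and monotonicity, PN = (RR − 1) / RR = 1 − 1/RR.
PN = (3.6 − 1) / 3.6 = 2.6 / 3.6 ≈ 0.7222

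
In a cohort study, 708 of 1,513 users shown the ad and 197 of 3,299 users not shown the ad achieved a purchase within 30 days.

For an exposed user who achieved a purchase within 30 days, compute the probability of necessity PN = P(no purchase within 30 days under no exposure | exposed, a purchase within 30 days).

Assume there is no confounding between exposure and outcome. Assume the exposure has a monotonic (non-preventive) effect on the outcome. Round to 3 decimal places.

PN ≈ 0.872

p₁ = P(outcome | exposed) = 708/1513 = 0.46794
p₀ = P(outcome | unexposed) = 197/3299 = 0.059715
Under exogeneity and monotonicity, PN = (p₁ − p₀) / p₁.
PN = (0.46794 − 0.059715) / 0.46794 = 0.40823 / 0.46794 ≈ 0.8724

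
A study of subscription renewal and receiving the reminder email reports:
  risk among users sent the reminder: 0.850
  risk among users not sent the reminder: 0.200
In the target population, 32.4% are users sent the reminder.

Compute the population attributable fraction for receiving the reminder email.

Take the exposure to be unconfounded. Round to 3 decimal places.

Let p₁ = 0.85, p₀ = 0.2.
Overall risk P(Y=1) = π·p₁ + (1−π)·p₀ = 0.324×0.85 + 0.676×0.2 = 0.4106.
Under exogeneity, PAF = [P(Y=1) − p₀] / P(Y=1).
PAF = (0.4106 − 0.2) / 0.4106 ≈ 0.5129

PAF ≈ 0.513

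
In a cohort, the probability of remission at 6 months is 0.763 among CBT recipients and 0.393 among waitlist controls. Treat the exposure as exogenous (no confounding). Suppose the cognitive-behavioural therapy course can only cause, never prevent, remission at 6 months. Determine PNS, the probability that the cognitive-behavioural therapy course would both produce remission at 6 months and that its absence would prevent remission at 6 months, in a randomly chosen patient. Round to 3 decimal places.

PNS ≈ 0.370

Let p₁ = 0.763, p₀ = 0.393.
Under exogeneity and monotonicity, PNS = p₁ − p₀.
PNS = 0.763 − 0.393 = 0.37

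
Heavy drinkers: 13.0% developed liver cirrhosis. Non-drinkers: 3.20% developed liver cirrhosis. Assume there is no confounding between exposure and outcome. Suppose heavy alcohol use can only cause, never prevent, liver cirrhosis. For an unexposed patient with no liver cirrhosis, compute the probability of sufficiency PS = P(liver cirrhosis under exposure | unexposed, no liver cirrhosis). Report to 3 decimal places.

p₁ = 0.13, p₀ = 0.032.
Under exogeneity and monotonicity, PS = (p₁ − p₀) / (1 − p₀).
PS = (0.13 − 0.032) / (1 − 0.032) = 0.098 / 0.968 ≈ 0.1012

PS ≈ 0.101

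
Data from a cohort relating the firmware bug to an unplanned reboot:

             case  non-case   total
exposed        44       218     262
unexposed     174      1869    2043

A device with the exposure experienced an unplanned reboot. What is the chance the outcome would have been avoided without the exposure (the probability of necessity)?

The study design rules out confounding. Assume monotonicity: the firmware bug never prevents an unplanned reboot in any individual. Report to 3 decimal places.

p₁ = P(outcome | exposed) = 44/262 = 0.16794
p₀ = P(outcome | unexposed) = 174/2043 = 0.085169
Under exogeneity and monotonicity, PN = (p₁ − p₀) / p₁.
PN = (0.16794 − 0.085169) / 0.16794 = 0.08277 / 0.16794 ≈ 0.4929

PN ≈ 0.493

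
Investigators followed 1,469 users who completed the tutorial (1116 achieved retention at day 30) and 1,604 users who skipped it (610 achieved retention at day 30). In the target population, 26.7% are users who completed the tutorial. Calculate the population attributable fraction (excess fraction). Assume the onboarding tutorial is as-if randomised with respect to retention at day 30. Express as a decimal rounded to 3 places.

p₁ = P(outcome | exposed) = 1116/1469 = 0.7597
p₀ = P(outcome | unexposed) = 610/1604 = 0.3803
Overall risk P(Y=1) = π·p₁ + (1−π)·p₀ = 0.267×0.7597 + 0.733×0.3803 = 0.4816.
Under exogeneity, PAF = [P(Y=1) − p₀] / P(Y=1).
PAF = (0.4816 − 0.3803) / 0.4816 ≈ 0.2103

PAF ≈ 0.210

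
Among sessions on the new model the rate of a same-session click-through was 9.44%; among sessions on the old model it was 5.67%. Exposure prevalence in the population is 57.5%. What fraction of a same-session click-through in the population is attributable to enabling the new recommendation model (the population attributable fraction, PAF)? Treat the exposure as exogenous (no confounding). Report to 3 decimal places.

p₁ = 0.0944, p₀ = 0.0567.
Overall risk P(Y=1) = π·p₁ + (1−π)·p₀ = 0.575×0.0944 + 0.425×0.0567 = 0.078378.
Under exogeneity, PAF = [P(Y=1) − p₀] / P(Y=1).
PAF = (0.078378 − 0.0567) / 0.078378 ≈ 0.2766

PAF ≈ 0.277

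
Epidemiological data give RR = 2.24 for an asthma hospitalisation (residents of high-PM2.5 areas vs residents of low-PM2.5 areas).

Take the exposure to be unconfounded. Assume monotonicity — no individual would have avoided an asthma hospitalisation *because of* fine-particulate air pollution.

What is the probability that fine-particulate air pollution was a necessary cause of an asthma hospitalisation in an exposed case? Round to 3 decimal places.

PN ≈ 0.554

Under exogeneity and monotonicity, PN = (RR − 1) / RR = 1 − 1/RR.
PN = (2.24 − 1) / 2.24 = 1.24 / 2.24 ≈ 0.5536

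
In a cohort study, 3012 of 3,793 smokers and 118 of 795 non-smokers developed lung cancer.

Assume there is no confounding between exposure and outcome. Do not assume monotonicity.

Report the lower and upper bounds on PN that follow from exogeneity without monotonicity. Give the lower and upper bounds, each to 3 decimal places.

0.813 ≤ PN ≤ 1.000

p₁ = P(outcome | exposed) = 3012/3793 = 0.79409
p₀ = P(outcome | unexposed) = 118/795 = 0.14843
Under exogeneity alone the bounds on PN are max{0,(p₁−p₀)/p₁} ≤ PN ≤ min{1,(1−p₀)/p₁}.
  lower = (p₁ − p₀)/p₁ = 0.64567 / 0.79409 ≈ 0.8131
  upper = min{1, (1 − p₀)/p₁} = 0.85157 / 0.79409 ≈ 1.0724 → capped at 1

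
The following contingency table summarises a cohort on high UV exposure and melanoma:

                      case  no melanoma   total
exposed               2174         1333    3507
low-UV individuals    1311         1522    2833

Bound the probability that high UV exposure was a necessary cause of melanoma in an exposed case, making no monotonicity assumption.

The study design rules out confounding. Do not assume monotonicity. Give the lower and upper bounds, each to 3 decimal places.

0.253 ≤ PN ≤ 0.867

p₁ = P(outcome | exposed) = 2174/3507 = 0.6199
p₀ = P(outcome | unexposed) = 1311/2833 = 0.46276
Under exogeneity alone the bounds on PN are max{0,(p₁−p₀)/p₁} ≤ PN ≤ min{1,(1−p₀)/p₁}.
  lower = (p₁ − p₀)/p₁ = 0.15714 / 0.6199 ≈ 0.2535
  upper = min{1, (1 − p₀)/p₁} = 0.53724 / 0.6199 ≈ 0.8667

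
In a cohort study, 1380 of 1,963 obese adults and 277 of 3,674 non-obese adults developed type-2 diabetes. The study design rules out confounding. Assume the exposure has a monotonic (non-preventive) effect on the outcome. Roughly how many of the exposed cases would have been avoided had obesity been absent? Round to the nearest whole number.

p₁ = P(outcome | exposed) = 1380/1963 = 0.70301
p₀ = P(outcome | unexposed) = 277/3674 = 0.075395
PN = (p₁ − p₀)/p₁ = (0.70301 − 0.075395) / 0.70301 ≈ 0.89275.
Attributable cases ≈ PN × (exposed cases) = 0.89275 × 1380 ≈ 1232.00.

about 1232 cases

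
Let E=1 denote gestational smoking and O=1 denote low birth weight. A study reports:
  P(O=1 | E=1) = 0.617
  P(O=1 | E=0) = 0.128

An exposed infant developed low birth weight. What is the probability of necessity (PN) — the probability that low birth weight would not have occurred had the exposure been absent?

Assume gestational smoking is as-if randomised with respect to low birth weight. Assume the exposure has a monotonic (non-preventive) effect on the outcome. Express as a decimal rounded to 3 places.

PN ≈ 0.793

Let p₁ = 0.617, p₀ = 0.128.
Under exogeneity and monotonicity, PN = (p₁ − p₀) / p₁.
PN = (0.617 − 0.128) / 0.617 = 0.489 / 0.617 ≈ 0.7925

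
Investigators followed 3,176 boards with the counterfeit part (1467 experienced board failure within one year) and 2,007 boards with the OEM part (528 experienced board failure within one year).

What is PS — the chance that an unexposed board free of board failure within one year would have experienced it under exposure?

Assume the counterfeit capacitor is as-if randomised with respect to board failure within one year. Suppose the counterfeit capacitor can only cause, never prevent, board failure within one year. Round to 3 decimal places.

PS ≈ 0.270

p₁ = P(outcome | exposed) = 1467/3176 = 0.4619
p₀ = P(outcome | unexposed) = 528/2007 = 0.26308
Under exogeneity and monotonicity, PS = (p₁ − p₀) / (1 − p₀).
PS = (0.4619 − 0.26308) / (1 − 0.26308) = 0.19882 / 0.73692 ≈ 0.2698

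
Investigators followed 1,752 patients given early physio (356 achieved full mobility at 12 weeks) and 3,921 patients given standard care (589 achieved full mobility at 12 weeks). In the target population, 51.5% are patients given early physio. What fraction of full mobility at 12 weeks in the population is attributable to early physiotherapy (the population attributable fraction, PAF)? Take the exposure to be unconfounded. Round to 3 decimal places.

p₁ = P(outcome | exposed) = 356/1752 = 0.2032
p₀ = P(outcome | unexposed) = 589/3921 = 0.15022
Overall risk P(Y=1) = π·p₁ + (1−π)·p₀ = 0.515×0.2032 + 0.485×0.15022 = 0.1775.
Under exogeneity, PAF = [P(Y=1) − p₀] / P(Y=1).
PAF = (0.1775 − 0.15022) / 0.1775 ≈ 0.1537

PAF ≈ 0.154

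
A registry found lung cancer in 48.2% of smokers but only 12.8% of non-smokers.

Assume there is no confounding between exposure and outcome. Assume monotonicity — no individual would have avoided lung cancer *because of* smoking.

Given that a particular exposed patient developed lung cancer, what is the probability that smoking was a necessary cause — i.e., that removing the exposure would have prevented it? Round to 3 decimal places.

p₁ = 0.482, p₀ = 0.128.
Under exogeneity and monotonicity, PN = (p₁ − p₀) / p₁.
PN = (0.482 − 0.128) / 0.482 = 0.354 / 0.482 ≈ 0.7344

PN ≈ 0.734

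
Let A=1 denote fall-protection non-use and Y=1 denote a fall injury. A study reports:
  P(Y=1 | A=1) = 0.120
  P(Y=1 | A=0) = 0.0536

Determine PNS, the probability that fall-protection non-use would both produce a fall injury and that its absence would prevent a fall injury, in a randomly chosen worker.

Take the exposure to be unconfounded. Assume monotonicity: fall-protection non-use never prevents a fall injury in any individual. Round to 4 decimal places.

Let p₁ = 0.12, p₀ = 0.0536.
Under exogeneity and monotonicity, PNS = p₁ − p₀.
PNS = 0.12 − 0.0536 = 0.0664

PNS ≈ 0.0664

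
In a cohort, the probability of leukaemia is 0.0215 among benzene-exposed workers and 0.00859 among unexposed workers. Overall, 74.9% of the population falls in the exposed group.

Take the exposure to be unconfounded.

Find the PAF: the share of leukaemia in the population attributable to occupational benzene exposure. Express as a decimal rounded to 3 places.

Let p₁ = 0.0215, p₀ = 0.00859.
Overall risk P(Y=1) = π·p₁ + (1−π)·p₀ = 0.749×0.0215 + 0.251×0.00859 = 0.01826.
Under exogeneity, PAF = [P(Y=1) − p₀] / P(Y=1).
PAF = (0.01826 − 0.00859) / 0.01826 ≈ 0.5296

PAF ≈ 0.530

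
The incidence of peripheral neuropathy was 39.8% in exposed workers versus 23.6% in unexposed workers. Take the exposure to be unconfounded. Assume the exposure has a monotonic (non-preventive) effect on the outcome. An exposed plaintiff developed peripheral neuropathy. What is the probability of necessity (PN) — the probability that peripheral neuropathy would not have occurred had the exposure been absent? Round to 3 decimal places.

PN ≈ 0.407

p₁ = 0.398, p₀ = 0.236.
Under exogeneity and monotonicity, PN = (p₁ − p₀) / p₁.
PN = (0.398 − 0.236) / 0.398 = 0.162 / 0.398 ≈ 0.4070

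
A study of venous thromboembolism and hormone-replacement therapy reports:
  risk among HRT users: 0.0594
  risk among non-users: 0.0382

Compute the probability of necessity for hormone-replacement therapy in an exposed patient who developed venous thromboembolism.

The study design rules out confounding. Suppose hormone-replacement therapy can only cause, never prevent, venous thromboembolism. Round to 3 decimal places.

PN ≈ 0.357

Let p₁ = 0.0594, p₀ = 0.0382.
Under exogeneity and monotonicity, PN = (p₁ − p₀) / p₁.
PN = (0.0594 − 0.0382) / 0.0594 = 0.0212 / 0.0594 ≈ 0.3569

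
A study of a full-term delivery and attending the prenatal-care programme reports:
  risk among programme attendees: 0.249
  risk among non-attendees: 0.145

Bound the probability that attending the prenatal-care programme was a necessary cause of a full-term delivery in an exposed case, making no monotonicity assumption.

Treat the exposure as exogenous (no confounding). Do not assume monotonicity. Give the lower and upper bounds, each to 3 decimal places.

Let p₁ = 0.249, p₀ = 0.145.
Under exogeneity alone the bounds on PN are max{0,(p₁−p₀)/p₁} ≤ PN ≤ min{1,(1−p₀)/p₁}.
  lower = (p₁ − p₀)/p₁ = 0.104 / 0.249 ≈ 0.4177
  upper = min{1, (1 − p₀)/p₁} = 0.855 / 0.249 ≈ 3.4337 → capped at 1

0.418 ≤ PN ≤ 1.000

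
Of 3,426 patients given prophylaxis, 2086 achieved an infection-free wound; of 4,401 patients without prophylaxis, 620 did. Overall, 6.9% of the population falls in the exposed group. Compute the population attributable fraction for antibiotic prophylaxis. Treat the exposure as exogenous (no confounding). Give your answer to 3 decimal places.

PAF ≈ 0.186

p₁ = P(outcome | exposed) = 2086/3426 = 0.60887
p₀ = P(outcome | unexposed) = 620/4401 = 0.14088
Overall risk P(Y=1) = π·p₁ + (1−π)·p₀ = 0.069×0.60887 + 0.931×0.14088 = 0.17317.
Under exogeneity, PAF = [P(Y=1) − p₀] / P(Y=1).
PAF = (0.17317 − 0.14088) / 0.17317 ≈ 0.1865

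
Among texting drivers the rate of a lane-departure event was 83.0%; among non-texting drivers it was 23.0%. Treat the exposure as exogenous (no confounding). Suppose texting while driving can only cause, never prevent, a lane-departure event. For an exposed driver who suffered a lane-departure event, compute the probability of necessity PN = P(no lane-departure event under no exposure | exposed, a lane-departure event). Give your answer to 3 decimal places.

p₁ = 0.83, p₀ = 0.23.
Under exogeneity and monotonicity, PN = (p₁ − p₀) / p₁.
PN = (0.83 − 0.23) / 0.83 = 0.6 / 0.83 ≈ 0.7229

PN ≈ 0.723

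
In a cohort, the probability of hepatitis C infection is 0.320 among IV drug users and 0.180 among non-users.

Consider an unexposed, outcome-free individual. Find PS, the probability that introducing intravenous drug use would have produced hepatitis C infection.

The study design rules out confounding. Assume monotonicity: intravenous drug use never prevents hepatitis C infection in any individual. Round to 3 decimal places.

Let p₁ = 0.32, p₀ = 0.18.
Under exogeneity and monotonicity, PS = (p₁ − p₀) / (1 − p₀).
PS = (0.32 − 0.18) / (1 − 0.18) = 0.14 / 0.82 ≈ 0.1707

PS ≈ 0.171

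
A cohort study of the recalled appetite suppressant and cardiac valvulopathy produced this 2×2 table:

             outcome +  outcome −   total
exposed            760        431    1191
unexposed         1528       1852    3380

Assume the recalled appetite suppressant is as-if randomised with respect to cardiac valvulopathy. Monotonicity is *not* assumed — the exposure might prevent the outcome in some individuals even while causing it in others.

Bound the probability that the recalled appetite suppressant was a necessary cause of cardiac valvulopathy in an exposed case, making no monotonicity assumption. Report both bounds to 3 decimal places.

0.292 ≤ PN ≤ 0.859

p₁ = P(outcome | exposed) = 760/1191 = 0.63812
p₀ = P(outcome | unexposed) = 1528/3380 = 0.45207
Under exogeneity alone the bounds on PN are max{0,(p₁−p₀)/p₁} ≤ PN ≤ min{1,(1−p₀)/p₁}.
  lower = (p₁ − p₀)/p₁ = 0.18605 / 0.63812 ≈ 0.2916
  upper = min{1, (1 − p₀)/p₁} = 0.54793 / 0.63812 ≈ 0.8587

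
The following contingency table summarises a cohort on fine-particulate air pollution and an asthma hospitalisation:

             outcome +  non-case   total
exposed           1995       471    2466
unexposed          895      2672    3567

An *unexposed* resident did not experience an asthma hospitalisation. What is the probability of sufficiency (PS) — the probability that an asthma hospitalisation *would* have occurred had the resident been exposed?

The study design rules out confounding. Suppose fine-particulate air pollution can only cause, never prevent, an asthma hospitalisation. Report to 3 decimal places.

p₁ = P(outcome | exposed) = 1995/2466 = 0.809
p₀ = P(outcome | unexposed) = 895/3567 = 0.25091
Under exogeneity and monotonicity, PS = (p₁ − p₀)/(1 − p₀).
PS = (0.809 − 0.25091) / 0.74909 ≈ 0.7450

PS ≈ 0.745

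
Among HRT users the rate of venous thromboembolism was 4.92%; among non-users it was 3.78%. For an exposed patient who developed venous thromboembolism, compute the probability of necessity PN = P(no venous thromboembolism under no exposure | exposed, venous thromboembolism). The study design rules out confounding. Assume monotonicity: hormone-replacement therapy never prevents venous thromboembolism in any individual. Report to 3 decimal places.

PN ≈ 0.232

p₁ = 0.0492, p₀ = 0.0378.
Under exogeneity and monotonicity, PN = (p₁ − p₀) / p₁.
PN = (0.0492 − 0.0378) / 0.0492 = 0.0114 / 0.0492 ≈ 0.2317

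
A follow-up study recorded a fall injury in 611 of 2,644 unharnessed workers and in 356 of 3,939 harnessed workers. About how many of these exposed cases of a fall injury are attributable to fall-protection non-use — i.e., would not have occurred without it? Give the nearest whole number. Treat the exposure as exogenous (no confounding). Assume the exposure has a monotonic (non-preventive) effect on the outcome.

about 372 cases

p₁ = P(outcome | exposed) = 611/2644 = 0.23109
p₀ = P(outcome | unexposed) = 356/3939 = 0.090378
PN = (p₁ − p₀)/p₁ = (0.23109 − 0.090378) / 0.23109 ≈ 0.60890.
Attributable cases ≈ PN × (exposed cases) = 0.60890 × 611 ≈ 372.04.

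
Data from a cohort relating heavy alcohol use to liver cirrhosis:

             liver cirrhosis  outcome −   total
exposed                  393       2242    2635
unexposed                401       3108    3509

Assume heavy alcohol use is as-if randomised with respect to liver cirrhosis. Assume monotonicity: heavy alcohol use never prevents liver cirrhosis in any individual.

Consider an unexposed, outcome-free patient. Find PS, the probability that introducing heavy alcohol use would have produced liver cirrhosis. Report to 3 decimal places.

PS ≈ 0.039

p₁ = P(outcome | exposed) = 393/2635 = 0.14915
p₀ = P(outcome | unexposed) = 401/3509 = 0.11428
Under exogeneity and monotonicity, PS = (p₁ − p₀)/(1 − p₀).
PS = (0.14915 − 0.11428) / 0.88572 ≈ 0.0394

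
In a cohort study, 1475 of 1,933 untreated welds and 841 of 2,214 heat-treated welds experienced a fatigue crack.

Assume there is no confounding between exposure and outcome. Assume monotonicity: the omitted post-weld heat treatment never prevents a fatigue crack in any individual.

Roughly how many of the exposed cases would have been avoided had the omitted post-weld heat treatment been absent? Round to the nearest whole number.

p₁ = P(outcome | exposed) = 1475/1933 = 0.76306
p₀ = P(outcome | unexposed) = 841/2214 = 0.37986
PN = (p₁ − p₀)/p₁ = (0.76306 − 0.37986) / 0.76306 ≈ 0.50220.
Attributable cases ≈ PN × (exposed cases) = 0.50220 × 1475 ≈ 740.74.

about 741 cases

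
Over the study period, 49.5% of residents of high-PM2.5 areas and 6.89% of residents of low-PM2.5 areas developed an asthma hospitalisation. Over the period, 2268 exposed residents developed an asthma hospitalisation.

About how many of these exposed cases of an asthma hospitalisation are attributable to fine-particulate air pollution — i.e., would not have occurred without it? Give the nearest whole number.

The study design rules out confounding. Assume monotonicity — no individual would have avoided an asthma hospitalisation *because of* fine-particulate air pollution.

p₁ = 0.495, p₀ = 0.0689.
PN = (p₁ − p₀)/p₁ = (0.495 − 0.0689) / 0.495 ≈ 0.86081.
Attributable cases ≈ PN × (exposed cases) = 0.86081 × 2268 ≈ 1952.31.

about 1952 cases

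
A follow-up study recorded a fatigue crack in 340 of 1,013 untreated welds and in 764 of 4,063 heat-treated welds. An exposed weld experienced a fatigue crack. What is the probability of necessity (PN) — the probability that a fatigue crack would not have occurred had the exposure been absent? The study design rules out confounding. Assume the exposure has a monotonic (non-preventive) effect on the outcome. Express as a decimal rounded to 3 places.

p₁ = P(outcome | exposed) = 340/1013 = 0.33564
p₀ = P(outcome | unexposed) = 764/4063 = 0.18804
Under exogeneity and monotonicity, PN = (p₁ − p₀) / p₁.
PN = (0.33564 − 0.18804) / 0.33564 = 0.1476 / 0.33564 ≈ 0.4398

PN ≈ 0.440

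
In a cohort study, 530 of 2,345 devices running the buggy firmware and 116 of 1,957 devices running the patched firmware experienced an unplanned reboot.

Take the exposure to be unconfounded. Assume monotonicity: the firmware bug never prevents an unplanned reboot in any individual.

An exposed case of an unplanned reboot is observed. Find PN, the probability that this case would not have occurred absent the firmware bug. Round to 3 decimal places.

p₁ = P(outcome | exposed) = 530/2345 = 0.22601
p₀ = P(outcome | unexposed) = 116/1957 = 0.059274
Under exogeneity and monotonicity, PN = (p₁ − p₀) / p₁.
PN = (0.22601 − 0.059274) / 0.22601 = 0.16674 / 0.22601 ≈ 0.7377

PN ≈ 0.738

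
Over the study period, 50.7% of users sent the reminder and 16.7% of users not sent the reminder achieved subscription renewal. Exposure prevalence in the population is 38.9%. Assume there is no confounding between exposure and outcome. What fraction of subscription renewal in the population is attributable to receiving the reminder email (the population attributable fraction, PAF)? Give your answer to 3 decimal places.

PAF ≈ 0.442

p₁ = 0.507, p₀ = 0.167.
Overall risk P(Y=1) = π·p₁ + (1−π)·p₀ = 0.389×0.507 + 0.611×0.167 = 0.29926.
Under exogeneity, PAF = [P(Y=1) − p₀] / P(Y=1).
PAF = (0.29926 − 0.167) / 0.29926 ≈ 0.4420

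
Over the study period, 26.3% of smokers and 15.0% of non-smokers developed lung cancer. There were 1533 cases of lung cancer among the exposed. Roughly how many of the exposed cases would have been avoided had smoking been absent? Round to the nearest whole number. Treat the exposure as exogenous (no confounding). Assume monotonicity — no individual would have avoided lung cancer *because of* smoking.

about 659 cases

p₁ = 0.263, p₀ = 0.15.
PN = (p₁ − p₀)/p₁ = (0.263 − 0.15) / 0.263 ≈ 0.42966.
Attributable cases ≈ PN × (exposed cases) = 0.42966 × 1533 ≈ 658.67.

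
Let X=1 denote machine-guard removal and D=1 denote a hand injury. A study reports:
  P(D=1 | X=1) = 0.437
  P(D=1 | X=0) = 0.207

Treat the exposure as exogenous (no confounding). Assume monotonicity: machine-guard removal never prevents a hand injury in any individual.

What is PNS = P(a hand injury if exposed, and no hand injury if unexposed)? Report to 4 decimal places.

PNS ≈ 0.2300

Let p₁ = 0.437, p₀ = 0.207.
Under exogeneity and monotonicity, PNS = p₁ − p₀.
PNS = 0.437 − 0.207 = 0.23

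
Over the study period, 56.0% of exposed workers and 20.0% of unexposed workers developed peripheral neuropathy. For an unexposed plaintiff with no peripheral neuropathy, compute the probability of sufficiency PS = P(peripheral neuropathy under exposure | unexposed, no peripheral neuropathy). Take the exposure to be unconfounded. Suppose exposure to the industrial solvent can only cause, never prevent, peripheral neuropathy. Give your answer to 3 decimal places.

p₁ = 0.56, p₀ = 0.2.
Under exogeneity and monotonicity, PS = (p₁ − p₀) / (1 − p₀).
PS = (0.56 − 0.2) / (1 − 0.2) = 0.36 / 0.8 ≈ 0.4500

PS ≈ 0.450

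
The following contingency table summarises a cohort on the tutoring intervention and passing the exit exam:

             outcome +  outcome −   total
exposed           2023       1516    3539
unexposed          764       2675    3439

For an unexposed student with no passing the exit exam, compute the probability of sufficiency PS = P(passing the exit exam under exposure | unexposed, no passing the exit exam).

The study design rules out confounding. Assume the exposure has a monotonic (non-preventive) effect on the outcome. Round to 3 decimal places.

PS ≈ 0.449

p₁ = P(outcome | exposed) = 2023/3539 = 0.57163
p₀ = P(outcome | unexposed) = 764/3439 = 0.22216
Under exogeneity and monotonicity, PS = (p₁ − p₀)/(1 − p₀).
PS = (0.57163 − 0.22216) / 0.77784 ≈ 0.4493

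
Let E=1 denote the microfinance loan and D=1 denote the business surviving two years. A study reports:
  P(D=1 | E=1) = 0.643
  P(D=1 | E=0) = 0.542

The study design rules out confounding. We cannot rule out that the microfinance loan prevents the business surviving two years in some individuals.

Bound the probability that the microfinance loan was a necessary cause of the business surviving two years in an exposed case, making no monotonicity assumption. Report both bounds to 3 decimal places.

Let p₁ = 0.643, p₀ = 0.542.
Under exogeneity alone the bounds on PN are max{0,(p₁−p₀)/p₁} ≤ PN ≤ min{1,(1−p₀)/p₁}.
  lower = (p₁ − p₀)/p₁ = 0.101 / 0.643 ≈ 0.1571
  upper = min{1, (1 − p₀)/p₁} = 0.458 / 0.643 ≈ 0.7123

0.157 ≤ PN ≤ 0.712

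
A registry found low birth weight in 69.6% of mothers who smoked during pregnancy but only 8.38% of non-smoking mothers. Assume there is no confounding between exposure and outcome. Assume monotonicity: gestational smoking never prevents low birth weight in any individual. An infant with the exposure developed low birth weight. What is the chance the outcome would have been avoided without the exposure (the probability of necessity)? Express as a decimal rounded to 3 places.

PN ≈ 0.880

p₁ = 0.696, p₀ = 0.0838.
Under exogeneity and monotonicity, PN = (p₁ − p₀) / p₁.
PN = (0.696 − 0.0838) / 0.696 = 0.6122 / 0.696 ≈ 0.8796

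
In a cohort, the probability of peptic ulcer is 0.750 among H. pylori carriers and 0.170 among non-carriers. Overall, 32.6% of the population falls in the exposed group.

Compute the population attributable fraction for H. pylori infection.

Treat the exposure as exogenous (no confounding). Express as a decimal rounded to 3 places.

PAF ≈ 0.527

Let p₁ = 0.75, p₀ = 0.17.
Overall risk P(Y=1) = π·p₁ + (1−π)·p₀ = 0.326×0.75 + 0.674×0.17 = 0.35908.
Under exogeneity, PAF = [P(Y=1) − p₀] / P(Y=1).
PAF = (0.35908 − 0.17) / 0.35908 ≈ 0.5266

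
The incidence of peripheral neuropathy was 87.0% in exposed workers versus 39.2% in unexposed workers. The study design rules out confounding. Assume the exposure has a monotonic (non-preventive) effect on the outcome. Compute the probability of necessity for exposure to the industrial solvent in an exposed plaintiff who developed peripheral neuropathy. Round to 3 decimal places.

PN ≈ 0.549

p₁ = 0.87, p₀ = 0.392.
Under exogeneity and monotonicity, PN = (p₁ − p₀) / p₁.
PN = (0.87 − 0.392) / 0.87 = 0.478 / 0.87 ≈ 0.5494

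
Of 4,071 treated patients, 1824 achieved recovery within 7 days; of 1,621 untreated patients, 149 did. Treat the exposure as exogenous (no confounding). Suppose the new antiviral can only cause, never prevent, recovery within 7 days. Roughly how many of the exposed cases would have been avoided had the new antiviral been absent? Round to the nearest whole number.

p₁ = P(outcome | exposed) = 1824/4071 = 0.44805
p₀ = P(outcome | unexposed) = 149/1621 = 0.091919
PN = (p₁ − p₀)/p₁ = (0.44805 − 0.091919) / 0.44805 ≈ 0.79485.
Attributable cases ≈ PN × (exposed cases) = 0.79485 × 1824 ≈ 1449.80.

about 1450 cases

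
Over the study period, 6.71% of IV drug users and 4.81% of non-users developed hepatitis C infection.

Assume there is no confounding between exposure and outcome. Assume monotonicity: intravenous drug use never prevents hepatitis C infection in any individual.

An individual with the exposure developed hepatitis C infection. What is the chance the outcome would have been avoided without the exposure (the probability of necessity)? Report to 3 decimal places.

p₁ = 0.0671, p₀ = 0.0481.
Under exogeneity and monotonicity, PN = (p₁ − p₀) / p₁.
PN = (0.0671 − 0.0481) / 0.0671 = 0.019 / 0.0671 ≈ 0.2832

PN ≈ 0.283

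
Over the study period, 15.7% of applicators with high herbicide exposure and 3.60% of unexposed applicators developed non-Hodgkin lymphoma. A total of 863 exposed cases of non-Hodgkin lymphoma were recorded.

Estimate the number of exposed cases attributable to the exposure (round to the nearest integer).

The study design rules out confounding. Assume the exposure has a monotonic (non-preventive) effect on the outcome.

about 665 cases

p₁ = 0.157, p₀ = 0.036.
PN = (p₁ − p₀)/p₁ = (0.157 − 0.036) / 0.157 ≈ 0.77070.
Attributable cases ≈ PN × (exposed cases) = 0.77070 × 863 ≈ 665.11.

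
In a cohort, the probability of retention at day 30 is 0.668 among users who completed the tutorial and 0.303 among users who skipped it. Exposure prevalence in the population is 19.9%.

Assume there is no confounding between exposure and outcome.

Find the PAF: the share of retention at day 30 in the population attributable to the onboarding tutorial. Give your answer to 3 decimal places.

PAF ≈ 0.193

Let p₁ = 0.668, p₀ = 0.303.
Overall risk P(Y=1) = π·p₁ + (1−π)·p₀ = 0.199×0.668 + 0.801×0.303 = 0.37563.
Under exogeneity, PAF = [P(Y=1) − p₀] / P(Y=1).
PAF = (0.37563 − 0.303) / 0.37563 ≈ 0.1934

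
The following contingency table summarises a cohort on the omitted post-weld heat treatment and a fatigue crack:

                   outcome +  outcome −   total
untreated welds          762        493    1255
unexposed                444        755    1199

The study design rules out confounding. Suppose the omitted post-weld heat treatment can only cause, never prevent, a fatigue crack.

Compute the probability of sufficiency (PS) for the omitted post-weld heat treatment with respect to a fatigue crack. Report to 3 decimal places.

p₁ = P(outcome | exposed) = 762/1255 = 0.60717
p₀ = P(outcome | unexposed) = 444/1199 = 0.37031
Under exogeneity and monotonicity, PS = (p₁ − p₀)/(1 − p₀).
PS = (0.60717 − 0.37031) / 0.62969 ≈ 0.3762

PS ≈ 0.376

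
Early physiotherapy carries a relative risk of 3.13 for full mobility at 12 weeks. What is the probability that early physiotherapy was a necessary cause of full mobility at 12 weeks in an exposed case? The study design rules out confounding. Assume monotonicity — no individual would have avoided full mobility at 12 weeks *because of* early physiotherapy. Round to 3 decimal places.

PN ≈ 0.681

Under exogeneity and monotonicity, PN = (RR − 1) / RR = 1 − 1/RR.
PN = (3.13 − 1) / 3.13 = 2.13 / 3.13 ≈ 0.6805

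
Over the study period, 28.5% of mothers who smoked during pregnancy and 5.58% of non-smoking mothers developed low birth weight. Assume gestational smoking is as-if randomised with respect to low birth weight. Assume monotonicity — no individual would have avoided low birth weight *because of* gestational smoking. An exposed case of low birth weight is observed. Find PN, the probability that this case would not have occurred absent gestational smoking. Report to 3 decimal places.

PN ≈ 0.804

p₁ = 0.285, p₀ = 0.0558.
Under exogeneity and monotonicity, PN = (p₁ − p₀) / p₁.
PN = (0.285 − 0.0558) / 0.285 = 0.2292 / 0.285 ≈ 0.8042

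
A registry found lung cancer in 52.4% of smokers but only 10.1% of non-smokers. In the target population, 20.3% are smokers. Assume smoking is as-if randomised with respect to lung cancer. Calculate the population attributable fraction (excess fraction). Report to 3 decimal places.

PAF ≈ 0.460

p₁ = 0.524, p₀ = 0.101.
Overall risk P(Y=1) = π·p₁ + (1−π)·p₀ = 0.203×0.524 + 0.797×0.101 = 0.18687.
Under exogeneity, PAF = [P(Y=1) − p₀] / P(Y=1).
PAF = (0.18687 − 0.101) / 0.18687 ≈ 0.4595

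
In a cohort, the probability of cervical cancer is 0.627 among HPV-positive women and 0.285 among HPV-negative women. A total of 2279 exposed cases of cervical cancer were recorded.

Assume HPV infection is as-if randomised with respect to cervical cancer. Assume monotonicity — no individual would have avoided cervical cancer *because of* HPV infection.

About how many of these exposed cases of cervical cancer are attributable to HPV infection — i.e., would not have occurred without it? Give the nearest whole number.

Let p₁ = 0.627, p₀ = 0.285.
PN = (p₁ − p₀)/p₁ = (0.627 − 0.285) / 0.627 ≈ 0.54545.
Attributable cases ≈ PN × (exposed cases) = 0.54545 × 2279 ≈ 1243.09.

about 1243 cases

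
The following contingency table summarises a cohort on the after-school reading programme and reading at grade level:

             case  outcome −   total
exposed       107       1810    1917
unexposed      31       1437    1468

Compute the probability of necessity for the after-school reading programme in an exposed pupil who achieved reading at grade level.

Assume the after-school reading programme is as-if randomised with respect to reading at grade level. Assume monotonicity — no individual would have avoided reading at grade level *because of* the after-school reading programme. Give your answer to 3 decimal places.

p₁ = P(outcome | exposed) = 107/1917 = 0.055816
p₀ = P(outcome | unexposed) = 31/1468 = 0.021117
Under exogeneity and monotonicity, PN = (p₁ − p₀) / p₁.
PN = (0.055816 − 0.021117) / 0.055816 = 0.034699 / 0.055816 ≈ 0.6217

PN ≈ 0.622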